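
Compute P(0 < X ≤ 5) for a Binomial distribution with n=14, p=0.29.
0.796805

We have X ~ Binomial(n=14, p=0.29).

To find P(0 < X ≤ 5), we use:
P(0 < X ≤ 5) = P(X ≤ 5) - P(X ≤ 0)
                 = F(5) - F(0)
                 = 0.805077 - 0.008272
                 = 0.796805

So there's approximately a 79.7% chance that X falls in this range.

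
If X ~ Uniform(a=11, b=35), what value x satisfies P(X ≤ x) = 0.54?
23.9600

We have X ~ Uniform(a=11, b=35).

We want to find x such that P(X ≤ x) = 0.54.

This is the 54th percentile, which means 54% of values fall below this point.

Using the inverse CDF (quantile function):
x = F⁻¹(0.54) = 23.9600

Verification: P(X ≤ 23.9600) = 0.54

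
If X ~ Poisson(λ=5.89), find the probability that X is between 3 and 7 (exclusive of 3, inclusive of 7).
0.597687

We have X ~ Poisson(λ=5.89).

To find P(3 < X ≤ 7), we use:
P(3 < X ≤ 7) = P(X ≤ 7) - P(X ≤ 3)
                 = F(7) - F(3)
                 = 0.758980 - 0.161293
                 = 0.597687

So there's approximately a 59.8% chance that X falls in this range.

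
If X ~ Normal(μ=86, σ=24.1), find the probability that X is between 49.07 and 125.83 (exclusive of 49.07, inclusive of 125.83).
0.888088

We have X ~ Normal(μ=86, σ=24.1).

To find P(49.07 < X ≤ 125.83), we use:
P(49.07 < X ≤ 125.83) = P(X ≤ 125.83) - P(X ≤ 49.07)
                 = F(125.83) - F(49.07)
                 = 0.950804 - 0.062716
                 = 0.888088

So there's approximately a 88.8% chance that X falls in this range.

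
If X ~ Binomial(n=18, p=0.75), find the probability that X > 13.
0.518669

We have X ~ Binomial(n=18, p=0.75).

P(X > 13) = 1 - P(X ≤ 13)
                = 1 - F(13)
                = 1 - 0.481331
                = 0.518669

So there's approximately a 51.9% chance that X exceeds 13.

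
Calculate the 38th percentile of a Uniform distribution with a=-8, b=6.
-2.6800

We have X ~ Uniform(a=-8, b=6).

We want to find x such that P(X ≤ x) = 0.38.

This is the 38th percentile, which means 38% of values fall below this point.

Using the inverse CDF (quantile function):
x = F⁻¹(0.38) = -2.6800

Verification: P(X ≤ -2.6800) = 0.38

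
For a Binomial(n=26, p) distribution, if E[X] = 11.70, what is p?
p = 0.45

For a Binomial(n, p) distribution:
E[X] = n × p

Given n = 26 and E[X] = 11.70:
11.70 = 26 × p
p = 11.70 / 26 = 0.45

Verification: Binomial(26, 0.45) has E[X] = 11.70 ✓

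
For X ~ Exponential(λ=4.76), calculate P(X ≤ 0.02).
0.090809

We have X ~ Exponential(λ=4.76).

The CDF gives us P(X ≤ k).

Using the CDF:
P(X ≤ 0.02) = 0.090809

This means there's approximately a 9.1% chance that X is at most 0.02.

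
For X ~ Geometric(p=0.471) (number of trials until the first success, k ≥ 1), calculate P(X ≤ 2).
0.720159

We have X ~ Geometric(p=0.471) (number of trials until the first success, k ≥ 1).

The CDF gives us P(X ≤ k).

Using the CDF:
P(X ≤ 2) = 0.720159

This means there's approximately a 72.0% chance that X is at most 2.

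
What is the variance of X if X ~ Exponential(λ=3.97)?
0.0634

We have X ~ Exponential(λ=3.97).

For an Exponential distribution with λ=3.97:
Var(X) = 0.0634

The variance measures the spread of the distribution around the mean.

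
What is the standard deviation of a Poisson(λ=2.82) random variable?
1.6793

We have X ~ Poisson(λ=2.82).

For a Poisson distribution with λ=2.82:
σ = √Var(X) = 1.6793

The standard deviation is the square root of the variance.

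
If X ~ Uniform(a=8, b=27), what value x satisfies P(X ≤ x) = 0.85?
24.1500

We have X ~ Uniform(a=8, b=27).

We want to find x such that P(X ≤ x) = 0.85.

This is the 85th percentile, which means 85% of values fall below this point.

Using the inverse CDF (quantile function):
x = F⁻¹(0.85) = 24.1500

Verification: P(X ≤ 24.1500) = 0.85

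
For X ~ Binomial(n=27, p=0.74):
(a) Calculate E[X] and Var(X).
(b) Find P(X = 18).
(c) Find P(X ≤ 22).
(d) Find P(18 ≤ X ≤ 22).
(a) E[X] = 19.9800, Var(X) = 5.1948
(b) P(X = 18) = 0.112670
(c) P(X ≤ 22) = 0.867972
(d) P(18 ≤ X ≤ 22) = 0.728916

We have X ~ Binomial(n=27, p=0.74).

(a) Moments:
E[X] = 19.9800
Var(X) = 5.1948
σ = √Var(X) = 2.2792

(b) Point probability using PMF:
P(X = 18) = 0.112670

(c) Cumulative probability using CDF:
P(X ≤ 22) = F(22) = 0.867972

(d) Range probability:
P(18 ≤ X ≤ 22) = P(X ≤ 22) - P(X ≤ 17)
                   = F(22) - F(17)
                   = 0.867972 - 0.139056
                   = 0.728916

This means approximately 72.9% of outcomes fall in the interval [18, 22].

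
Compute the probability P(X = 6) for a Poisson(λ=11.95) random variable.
0.026125

We have X ~ Poisson(λ=11.95).

For a Poisson distribution, the PMF gives us the probability of each outcome.

Using the PMF formula:
P(X = 6) = 0.026125

Rounded to 4 decimal places: 0.0261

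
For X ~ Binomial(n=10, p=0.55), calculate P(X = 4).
0.159568

We have X ~ Binomial(n=10, p=0.55).

For a Binomial distribution, the PMF gives us the probability of each outcome.

Using the PMF formula:
P(X = 4) = 0.159568

Rounded to 4 decimal places: 0.1596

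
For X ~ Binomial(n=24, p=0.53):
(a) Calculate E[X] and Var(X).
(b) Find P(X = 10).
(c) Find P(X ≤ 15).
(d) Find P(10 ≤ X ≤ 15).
(a) E[X] = 12.7200, Var(X) = 5.9784
(b) P(X = 10) = 0.088037
(c) P(X ≤ 15) = 0.872686
(d) P(10 ≤ X ≤ 15) = 0.778784

We have X ~ Binomial(n=24, p=0.53).

(a) Moments:
E[X] = 12.7200
Var(X) = 5.9784
σ = √Var(X) = 2.4451

(b) Point probability using PMF:
P(X = 10) = 0.088037

(c) Cumulative probability using CDF:
P(X ≤ 15) = F(15) = 0.872686

(d) Range probability:
P(10 ≤ X ≤ 15) = P(X ≤ 15) - P(X ≤ 9)
                   = F(15) - F(9)
                   = 0.872686 - 0.093902
                   = 0.778784

This means approximately 77.9% of outcomes fall in the interval [10, 15].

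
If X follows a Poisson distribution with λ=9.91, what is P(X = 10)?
0.125059

We have X ~ Poisson(λ=9.91).

For a Poisson distribution, the PMF gives us the probability of each outcome.

Using the PMF formula:
P(X = 10) = 0.125059

Rounded to 4 decimal places: 0.1251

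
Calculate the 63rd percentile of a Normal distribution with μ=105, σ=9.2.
108.0531

We have X ~ Normal(μ=105, σ=9.2).

We want to find x such that P(X ≤ x) = 0.63.

This is the 63rd percentile, which means 63% of values fall below this point.

Using the inverse CDF (quantile function):
x = F⁻¹(0.63) = 108.0531

Verification: P(X ≤ 108.0531) = 0.63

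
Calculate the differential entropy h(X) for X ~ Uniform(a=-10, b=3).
2.5649 nats

We have X ~ Uniform(a=-10, b=3).

The differential entropy measures the uncertainty or information content of the distribution.

For a Uniform distribution with a=-10, b=3:
h(X) = 2.5649 nats

(In bits, this would be 3.7004 bits.)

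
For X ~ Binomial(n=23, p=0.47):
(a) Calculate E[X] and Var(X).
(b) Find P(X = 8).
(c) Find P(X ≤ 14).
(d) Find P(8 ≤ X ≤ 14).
(a) E[X] = 10.8100, Var(X) = 5.7293
(b) P(X = 8) = 0.085388
(c) P(X ≤ 14) = 0.938627
(d) P(8 ≤ X ≤ 14) = 0.856569

We have X ~ Binomial(n=23, p=0.47).

(a) Moments:
E[X] = 10.8100
Var(X) = 5.7293
σ = √Var(X) = 2.3936

(b) Point probability using PMF:
P(X = 8) = 0.085388

(c) Cumulative probability using CDF:
P(X ≤ 14) = F(14) = 0.938627

(d) Range probability:
P(8 ≤ X ≤ 14) = P(X ≤ 14) - P(X ≤ 7)
                   = F(14) - F(7)
                   = 0.938627 - 0.082058
                   = 0.856569

This means approximately 85.7% of outcomes fall in the interval [8, 14].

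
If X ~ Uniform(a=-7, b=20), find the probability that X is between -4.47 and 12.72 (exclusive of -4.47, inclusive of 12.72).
0.636667

We have X ~ Uniform(a=-7, b=20).

To find P(-4.47 < X ≤ 12.72), we use:
P(-4.47 < X ≤ 12.72) = P(X ≤ 12.72) - P(X ≤ -4.47)
                 = F(12.72) - F(-4.47)
                 = 0.730370 - 0.093704
                 = 0.636667

So there's approximately a 63.7% chance that X falls in this range.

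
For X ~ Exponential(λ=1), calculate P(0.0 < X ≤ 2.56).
0.922695

We have X ~ Exponential(λ=1).

To find P(0.0 < X ≤ 2.56), we use:
P(0.0 < X ≤ 2.56) = P(X ≤ 2.56) - P(X ≤ 0.0)
                 = F(2.56) - F(0.0)
                 = 0.922695 - 0.000000
                 = 0.922695

So there's approximately a 92.3% chance that X falls in this range.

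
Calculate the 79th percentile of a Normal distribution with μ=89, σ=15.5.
101.4995

We have X ~ Normal(μ=89, σ=15.5).

We want to find x such that P(X ≤ x) = 0.79.

This is the 79th percentile, which means 79% of values fall below this point.

Using the inverse CDF (quantile function):
x = F⁻¹(0.79) = 101.4995

Verification: P(X ≤ 101.4995) = 0.79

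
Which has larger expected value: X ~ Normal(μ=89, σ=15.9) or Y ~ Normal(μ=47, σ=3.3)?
X has larger mean (89.0000 > 47.0000)

Compute the expected value for each distribution:

X ~ Normal(μ=89, σ=15.9):
E[X] = 89.0000

Y ~ Normal(μ=47, σ=3.3):
E[Y] = 47.0000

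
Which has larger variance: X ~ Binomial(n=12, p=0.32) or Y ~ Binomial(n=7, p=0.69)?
X has larger variance (2.6112 > 1.4973)

Compute the variance for each distribution:

X ~ Binomial(n=12, p=0.32):
Var(X) = 2.6112

Y ~ Binomial(n=7, p=0.69):
Var(Y) = 1.4973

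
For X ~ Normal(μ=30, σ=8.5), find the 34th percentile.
26.4941

We have X ~ Normal(μ=30, σ=8.5).

We want to find x such that P(X ≤ x) = 0.34.

This is the 34th percentile, which means 34% of values fall below this point.

Using the inverse CDF (quantile function):
x = F⁻¹(0.34) = 26.4941

Verification: P(X ≤ 26.4941) = 0.34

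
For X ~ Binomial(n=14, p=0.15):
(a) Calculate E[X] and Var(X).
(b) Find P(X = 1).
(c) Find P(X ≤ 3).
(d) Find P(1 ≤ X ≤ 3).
(a) E[X] = 2.1000, Var(X) = 1.7850
(b) P(X = 1) = 0.253902
(c) P(X ≤ 3) = 0.853492
(d) P(1 ≤ X ≤ 3) = 0.750723

We have X ~ Binomial(n=14, p=0.15).

(a) Moments:
E[X] = 2.1000
Var(X) = 1.7850
σ = √Var(X) = 1.3360

(b) Point probability using PMF:
P(X = 1) = 0.253902

(c) Cumulative probability using CDF:
P(X ≤ 3) = F(3) = 0.853492

(d) Range probability:
P(1 ≤ X ≤ 3) = P(X ≤ 3) - P(X ≤ 0)
                   = F(3) - F(0)
                   = 0.853492 - 0.102770
                   = 0.750723

This means approximately 75.1% of outcomes fall in the interval [1, 3].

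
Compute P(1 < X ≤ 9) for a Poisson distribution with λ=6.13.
0.891317

We have X ~ Poisson(λ=6.13).

To find P(1 < X ≤ 9), we use:
P(1 < X ≤ 9) = P(X ≤ 9) - P(X ≤ 1)
                 = F(9) - F(1)
                 = 0.906836 - 0.015519
                 = 0.891317

So there's approximately a 89.1% chance that X falls in this range.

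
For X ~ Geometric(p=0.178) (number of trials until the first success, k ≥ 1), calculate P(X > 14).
0.064299

We have X ~ Geometric(p=0.178) (number of trials until the first success, k ≥ 1).

P(X > 14) = 1 - P(X ≤ 14)
                = 1 - F(14)
                = 1 - 0.935701
                = 0.064299

So there's approximately a 6.4% chance that X exceeds 14.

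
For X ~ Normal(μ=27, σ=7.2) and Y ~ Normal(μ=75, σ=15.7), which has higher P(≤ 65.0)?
X has higher probability (P(X ≤ 65.0) = 1.0000 > P(Y ≤ 65.0) = 0.2621)

Compute P(≤ 65.0) for each distribution:

X ~ Normal(μ=27, σ=7.2):
P(X ≤ 65.0) = 1.0000

Y ~ Normal(μ=75, σ=15.7):
P(Y ≤ 65.0) = 0.2621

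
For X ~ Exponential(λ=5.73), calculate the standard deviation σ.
0.1745

We have X ~ Exponential(λ=5.73).

For an Exponential distribution with λ=5.73:
σ = √Var(X) = 0.1745

The standard deviation is the square root of the variance.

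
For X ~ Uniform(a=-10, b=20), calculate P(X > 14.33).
0.189000

We have X ~ Uniform(a=-10, b=20).

P(X > 14.33) = 1 - P(X ≤ 14.33)
                = 1 - F(14.33)
                = 1 - 0.811000
                = 0.189000

So there's approximately a 18.9% chance that X exceeds 14.33.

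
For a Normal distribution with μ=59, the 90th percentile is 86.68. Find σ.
σ = 21.5988

For X ~ Normal(μ, σ), the p-th percentile satisfies x = μ + z_p × σ,
where z_p = Φ⁻¹(p) is the standard normal quantile.

Step 1: z_{0.9} = Φ⁻¹(0.9) = 1.2816

Step 2: Solve for σ:
86.68 = 59 + 1.2816 × σ
σ = (86.68 - 59) / 1.2816
σ = 27.68 / 1.2816
σ = 21.5988

Verification: μ + z × σ = 59 + 1.2816 × 21.5988 = 86.68 ✓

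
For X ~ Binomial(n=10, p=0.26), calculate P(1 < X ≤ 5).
0.753840

We have X ~ Binomial(n=10, p=0.26).

To find P(1 < X ≤ 5), we use:
P(1 < X ≤ 5) = P(X ≤ 5) - P(X ≤ 1)
                 = F(5) - F(1)
                 = 0.976085 - 0.222245
                 = 0.753840

So there's approximately a 75.4% chance that X falls in this range.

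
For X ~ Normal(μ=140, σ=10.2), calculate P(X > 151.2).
0.136094

We have X ~ Normal(μ=140, σ=10.2).

P(X > 151.2) = 1 - P(X ≤ 151.2)
                = 1 - F(151.2)
                = 1 - 0.863906
                = 0.136094

So there's approximately a 13.6% chance that X exceeds 151.2.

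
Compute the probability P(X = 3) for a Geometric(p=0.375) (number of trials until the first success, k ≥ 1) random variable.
0.146484

We have X ~ Geometric(p=0.375) (number of trials until the first success, k ≥ 1).

For a Geometric distribution, the PMF gives us the probability of each outcome.

Using the PMF formula:
P(X = 3) = 0.146484

Rounded to 4 decimal places: 0.1465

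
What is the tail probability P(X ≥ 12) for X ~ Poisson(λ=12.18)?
0.558827

We have X ~ Poisson(λ=12.18).

For discrete distributions, P(X ≥ 12) = 1 - P(X ≤ 11).

P(X ≤ 11) = 0.441173
P(X ≥ 12) = 1 - 0.441173 = 0.558827

So there's approximately a 55.9% chance that X is at least 12.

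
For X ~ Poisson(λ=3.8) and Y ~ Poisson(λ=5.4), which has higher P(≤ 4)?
X has higher probability (P(X ≤ 4) = 0.6678 > P(Y ≤ 4) = 0.3733)

Compute P(≤ 4) for each distribution:

X ~ Poisson(λ=3.8):
P(X ≤ 4) = 0.6678

Y ~ Poisson(λ=5.4):
P(Y ≤ 4) = 0.3733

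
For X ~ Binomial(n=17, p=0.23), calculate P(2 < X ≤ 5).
0.608878

We have X ~ Binomial(n=17, p=0.23).

To find P(2 < X ≤ 5), we use:
P(2 < X ≤ 5) = P(X ≤ 5) - P(X ≤ 2)
                 = F(5) - F(2)
                 = 0.823021 - 0.214143
                 = 0.608878

So there's approximately a 60.9% chance that X falls in this range.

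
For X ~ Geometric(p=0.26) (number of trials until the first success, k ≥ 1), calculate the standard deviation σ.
3.3086

We have X ~ Geometric(p=0.26) (number of trials until the first success, k ≥ 1).

For a Geometric distribution with p=0.26 (number of trials until the first success, k ≥ 1):
σ = √Var(X) = 3.3086

The standard deviation is the square root of the variance.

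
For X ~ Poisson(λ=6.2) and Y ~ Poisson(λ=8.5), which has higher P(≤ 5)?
X has higher probability (P(X ≤ 5) = 0.4141 > P(Y ≤ 5) = 0.1496)

Compute P(≤ 5) for each distribution:

X ~ Poisson(λ=6.2):
P(X ≤ 5) = 0.4141

Y ~ Poisson(λ=8.5):
P(Y ≤ 5) = 0.1496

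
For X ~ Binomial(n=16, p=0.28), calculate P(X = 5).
0.202642

We have X ~ Binomial(n=16, p=0.28).

For a Binomial distribution, the PMF gives us the probability of each outcome.

Using the PMF formula:
P(X = 5) = 0.202642

Rounded to 4 decimal places: 0.2026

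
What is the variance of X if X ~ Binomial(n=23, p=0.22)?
3.9468

We have X ~ Binomial(n=23, p=0.22).

For a Binomial distribution with n=23, p=0.22:
Var(X) = 3.9468

The variance measures the spread of the distribution around the mean.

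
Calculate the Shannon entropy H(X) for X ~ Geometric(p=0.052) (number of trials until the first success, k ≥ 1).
3.9300 nats

We have X ~ Geometric(p=0.052) (number of trials until the first success, k ≥ 1).

The Shannon entropy measures the uncertainty or information content of the distribution.

For a Geometric distribution with p=0.052 (number of trials until the first success, k ≥ 1):
H(X) = 3.9300 nats

(In bits, this would be 5.6699 bits.)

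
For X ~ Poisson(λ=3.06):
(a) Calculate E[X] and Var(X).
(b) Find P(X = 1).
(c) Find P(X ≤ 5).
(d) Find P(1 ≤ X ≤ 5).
(a) E[X] = 3.0600, Var(X) = 3.0600
(b) P(X = 1) = 0.143476
(c) P(X ≤ 5) = 0.909912
(d) P(1 ≤ X ≤ 5) = 0.863025

We have X ~ Poisson(λ=3.06).

(a) Moments:
E[X] = 3.0600
Var(X) = 3.0600
σ = √Var(X) = 1.7493

(b) Point probability using PMF:
P(X = 1) = 0.143476

(c) Cumulative probability using CDF:
P(X ≤ 5) = F(5) = 0.909912

(d) Range probability:
P(1 ≤ X ≤ 5) = P(X ≤ 5) - P(X ≤ 0)
                   = F(5) - F(0)
                   = 0.909912 - 0.046888
                   = 0.863025

This means approximately 86.3% of outcomes fall in the interval [1, 5].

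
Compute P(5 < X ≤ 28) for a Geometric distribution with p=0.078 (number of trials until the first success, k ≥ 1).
0.563365

We have X ~ Geometric(p=0.078) (number of trials until the first success, k ≥ 1).

To find P(5 < X ≤ 28), we use:
P(5 < X ≤ 28) = P(X ≤ 28) - P(X ≤ 5)
                 = F(28) - F(5)
                 = 0.897088 - 0.333723
                 = 0.563365

So there's approximately a 56.3% chance that X falls in this range.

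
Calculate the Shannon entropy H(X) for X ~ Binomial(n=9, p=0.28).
1.7009 nats

We have X ~ Binomial(n=9, p=0.28).

The Shannon entropy measures the uncertainty or information content of the distribution.

For a Binomial distribution with n=9, p=0.28:
H(X) = 1.7009 nats

(In bits, this would be 2.4538 bits.)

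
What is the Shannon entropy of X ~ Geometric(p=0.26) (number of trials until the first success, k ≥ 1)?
2.2041 nats

We have X ~ Geometric(p=0.26) (number of trials until the first success, k ≥ 1).

The Shannon entropy measures the uncertainty or information content of the distribution.

For a Geometric distribution with p=0.26 (number of trials until the first success, k ≥ 1):
H(X) = 2.2041 nats

(In bits, this would be 3.1798 bits.)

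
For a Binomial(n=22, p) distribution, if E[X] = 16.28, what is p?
p = 0.74

For a Binomial(n, p) distribution:
E[X] = n × p

Given n = 22 and E[X] = 16.28:
16.28 = 22 × p
p = 16.28 / 22 = 0.74

Verification: Binomial(22, 0.74) has E[X] = 16.28 ✓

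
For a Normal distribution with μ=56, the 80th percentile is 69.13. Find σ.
σ = 15.6008

For X ~ Normal(μ, σ), the p-th percentile satisfies x = μ + z_p × σ,
where z_p = Φ⁻¹(p) is the standard normal quantile.

Step 1: z_{0.8} = Φ⁻¹(0.8) = 0.8416

Step 2: Solve for σ:
69.13 = 56 + 0.8416 × σ
σ = (69.13 - 56) / 0.8416
σ = 13.13 / 0.8416
σ = 15.6008

Verification: μ + z × σ = 56 + 0.8416 × 15.6008 = 69.13 ✓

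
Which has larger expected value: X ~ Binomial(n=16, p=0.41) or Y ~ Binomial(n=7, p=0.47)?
X has larger mean (6.5600 > 3.2900)

Compute the expected value for each distribution:

X ~ Binomial(n=16, p=0.41):
E[X] = 6.5600

Y ~ Binomial(n=7, p=0.47):
E[Y] = 3.2900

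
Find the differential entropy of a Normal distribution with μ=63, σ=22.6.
4.5369 nats

We have X ~ Normal(μ=63, σ=22.6).

The differential entropy measures the uncertainty or information content of the distribution.

For a Normal distribution with μ=63, σ=22.6:
h(X) = 4.5369 nats

(In bits, this would be 6.5453 bits.)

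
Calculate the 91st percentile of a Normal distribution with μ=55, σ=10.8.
69.4802

We have X ~ Normal(μ=55, σ=10.8).

We want to find x such that P(X ≤ x) = 0.91.

This is the 91st percentile, which means 91% of values fall below this point.

Using the inverse CDF (quantile function):
x = F⁻¹(0.91) = 69.4802

Verification: P(X ≤ 69.4802) = 0.91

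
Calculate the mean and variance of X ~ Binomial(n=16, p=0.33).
E[X] = 5.2800, Var(X) = 3.5376

We have X ~ Binomial(n=16, p=0.33).

For a Binomial distribution with n=16, p=0.33:

Expected value:
E[X] = 5.2800

Variance:
Var(X) = 3.5376

Standard deviation:
σ = √Var(X) = 1.8809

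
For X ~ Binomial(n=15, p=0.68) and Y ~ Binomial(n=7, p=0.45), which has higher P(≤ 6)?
Y has higher probability (P(Y ≤ 6) = 0.9963 > P(X ≤ 6) = 0.0236)

Compute P(≤ 6) for each distribution:

X ~ Binomial(n=15, p=0.68):
P(X ≤ 6) = 0.0236

Y ~ Binomial(n=7, p=0.45):
P(Y ≤ 6) = 0.9963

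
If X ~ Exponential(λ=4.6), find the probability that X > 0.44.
0.132126

We have X ~ Exponential(λ=4.6).

P(X > 0.44) = 1 - P(X ≤ 0.44)
                = 1 - F(0.44)
                = 1 - 0.867874
                = 0.132126

So there's approximately a 13.2% chance that X exceeds 0.44.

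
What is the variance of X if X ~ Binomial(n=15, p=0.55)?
3.7125

We have X ~ Binomial(n=15, p=0.55).

For a Binomial distribution with n=15, p=0.55:
Var(X) = 3.7125

The variance measures the spread of the distribution around the mean.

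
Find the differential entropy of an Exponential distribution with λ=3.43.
-0.2326 nats

We have X ~ Exponential(λ=3.43).

The differential entropy measures the uncertainty or information content of the distribution.

For an Exponential distribution with λ=3.43:
h(X) = -0.2326 nats

(In bits, this would be -0.3355 bits.)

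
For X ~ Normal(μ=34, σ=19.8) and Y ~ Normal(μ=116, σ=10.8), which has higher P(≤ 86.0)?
X has higher probability (P(X ≤ 86.0) = 0.9957 > P(Y ≤ 86.0) = 0.0027)

Compute P(≤ 86.0) for each distribution:

X ~ Normal(μ=34, σ=19.8):
P(X ≤ 86.0) = 0.9957

Y ~ Normal(μ=116, σ=10.8):
P(Y ≤ 86.0) = 0.0027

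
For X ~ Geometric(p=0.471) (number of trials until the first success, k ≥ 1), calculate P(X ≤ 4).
0.921689

We have X ~ Geometric(p=0.471) (number of trials until the first success, k ≥ 1).

The CDF gives us P(X ≤ k).

Using the CDF:
P(X ≤ 4) = 0.921689

This means there's approximately a 92.2% chance that X is at most 4.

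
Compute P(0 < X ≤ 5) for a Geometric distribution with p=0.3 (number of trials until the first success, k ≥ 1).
0.831930

We have X ~ Geometric(p=0.3) (number of trials until the first success, k ≥ 1).

To find P(0 < X ≤ 5), we use:
P(0 < X ≤ 5) = P(X ≤ 5) - P(X ≤ 0)
                 = F(5) - F(0)
                 = 0.831930 - 0.000000
                 = 0.831930

So there's approximately a 83.2% chance that X falls in this range.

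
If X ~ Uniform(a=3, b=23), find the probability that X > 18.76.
0.212000

We have X ~ Uniform(a=3, b=23).

P(X > 18.76) = 1 - P(X ≤ 18.76)
                = 1 - F(18.76)
                = 1 - 0.788000
                = 0.212000

So there's approximately a 21.2% chance that X exceeds 18.76.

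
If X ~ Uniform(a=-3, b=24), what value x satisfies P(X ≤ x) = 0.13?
0.5100

We have X ~ Uniform(a=-3, b=24).

We want to find x such that P(X ≤ x) = 0.13.

This is the 13th percentile, which means 13% of values fall below this point.

Using the inverse CDF (quantile function):
x = F⁻¹(0.13) = 0.5100

Verification: P(X ≤ 0.5100) = 0.13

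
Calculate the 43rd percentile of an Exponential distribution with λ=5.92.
0.0950

We have X ~ Exponential(λ=5.92).

We want to find x such that P(X ≤ x) = 0.43.

This is the 43rd percentile, which means 43% of values fall below this point.

Using the inverse CDF (quantile function):
x = F⁻¹(0.43) = 0.0950

Verification: P(X ≤ 0.0950) = 0.43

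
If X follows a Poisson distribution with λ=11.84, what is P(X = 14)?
0.087997

We have X ~ Poisson(λ=11.84).

For a Poisson distribution, the PMF gives us the probability of each outcome.

Using the PMF formula:
P(X = 14) = 0.087997

Rounded to 4 decimal places: 0.0880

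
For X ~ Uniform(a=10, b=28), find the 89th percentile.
26.0200

We have X ~ Uniform(a=10, b=28).

We want to find x such that P(X ≤ x) = 0.89.

This is the 89th percentile, which means 89% of values fall below this point.

Using the inverse CDF (quantile function):
x = F⁻¹(0.89) = 26.0200

Verification: P(X ≤ 26.0200) = 0.89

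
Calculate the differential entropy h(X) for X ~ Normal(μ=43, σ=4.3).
2.8776 nats

We have X ~ Normal(μ=43, σ=4.3).

The differential entropy measures the uncertainty or information content of the distribution.

For a Normal distribution with μ=43, σ=4.3:
h(X) = 2.8776 nats

(In bits, this would be 4.1514 bits.)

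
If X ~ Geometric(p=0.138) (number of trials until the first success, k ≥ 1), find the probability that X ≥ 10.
0.262764

We have X ~ Geometric(p=0.138) (number of trials until the first success, k ≥ 1).

For discrete distributions, P(X ≥ 10) = 1 - P(X ≤ 9).

P(X ≤ 9) = 0.737236
P(X ≥ 10) = 1 - 0.737236 = 0.262764

So there's approximately a 26.3% chance that X is at least 10.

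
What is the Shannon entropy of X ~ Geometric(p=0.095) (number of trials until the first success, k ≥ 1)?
3.3048 nats

We have X ~ Geometric(p=0.095) (number of trials until the first success, k ≥ 1).

The Shannon entropy measures the uncertainty or information content of the distribution.

For a Geometric distribution with p=0.095 (number of trials until the first success, k ≥ 1):
H(X) = 3.3048 nats

(In bits, this would be 4.7678 bits.)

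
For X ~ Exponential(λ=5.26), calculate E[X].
0.1901

We have X ~ Exponential(λ=5.26).

For an Exponential distribution with λ=5.26:
E[X] = 0.1901

This is the expected (average) value of X.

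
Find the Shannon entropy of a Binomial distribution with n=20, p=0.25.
2.0729 nats

We have X ~ Binomial(n=20, p=0.25).

The Shannon entropy measures the uncertainty or information content of the distribution.

For a Binomial distribution with n=20, p=0.25:
H(X) = 2.0729 nats

(In bits, this would be 2.9905 bits.)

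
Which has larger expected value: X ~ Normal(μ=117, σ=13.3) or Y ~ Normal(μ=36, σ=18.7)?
X has larger mean (117.0000 > 36.0000)

Compute the expected value for each distribution:

X ~ Normal(μ=117, σ=13.3):
E[X] = 117.0000

Y ~ Normal(μ=36, σ=18.7):
E[Y] = 36.0000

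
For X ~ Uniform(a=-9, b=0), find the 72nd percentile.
-2.5200

We have X ~ Uniform(a=-9, b=0).

We want to find x such that P(X ≤ x) = 0.72.

This is the 72nd percentile, which means 72% of values fall below this point.

Using the inverse CDF (quantile function):
x = F⁻¹(0.72) = -2.5200

Verification: P(X ≤ -2.5200) = 0.72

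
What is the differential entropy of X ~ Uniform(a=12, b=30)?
2.8904 nats

We have X ~ Uniform(a=12, b=30).

The differential entropy measures the uncertainty or information content of the distribution.

For a Uniform distribution with a=12, b=30:
h(X) = 2.8904 nats

(In bits, this would be 4.1699 bits.)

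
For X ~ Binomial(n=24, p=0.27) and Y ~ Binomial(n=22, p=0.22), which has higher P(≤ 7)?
Y has higher probability (P(Y ≤ 7) = 0.9098 > P(X ≤ 7) = 0.6899)

Compute P(≤ 7) for each distribution:

X ~ Binomial(n=24, p=0.27):
P(X ≤ 7) = 0.6899

Y ~ Binomial(n=22, p=0.22):
P(Y ≤ 7) = 0.9098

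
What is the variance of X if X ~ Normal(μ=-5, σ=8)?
64.0000

We have X ~ Normal(μ=-5, σ=8).

For a Normal distribution with μ=-5, σ=8:
Var(X) = 64.0000

The variance measures the spread of the distribution around the mean.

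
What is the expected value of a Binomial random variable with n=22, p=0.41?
9.0200

We have X ~ Binomial(n=22, p=0.41).

For a Binomial distribution with n=22, p=0.41:
E[X] = 9.0200

This is the expected (average) value of X.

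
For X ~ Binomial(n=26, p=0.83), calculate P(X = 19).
0.078292

We have X ~ Binomial(n=26, p=0.83).

For a Binomial distribution, the PMF gives us the probability of each outcome.

Using the PMF formula:
P(X = 19) = 0.078292

Rounded to 4 decimal places: 0.0783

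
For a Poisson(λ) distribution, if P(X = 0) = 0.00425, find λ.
λ = 5.4608

For a Poisson(λ) distribution, the PMF at 0 is:
P(X = 0) = λ^0 e^(-λ) / 0! = e^(-λ)

Given P(X = 0) = 0.00425:
e^(-λ) = 0.00425
-λ = ln(0.00425)
λ = -ln(0.00425) = 5.4608

Verification: e^(-5.4608) = 0.00425 ✓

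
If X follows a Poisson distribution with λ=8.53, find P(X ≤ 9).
0.649074

We have X ~ Poisson(λ=8.53).

The CDF gives us P(X ≤ k).

Using the CDF:
P(X ≤ 9) = 0.649074

This means there's approximately a 64.9% chance that X is at most 9.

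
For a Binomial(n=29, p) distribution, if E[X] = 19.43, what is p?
p = 0.67

For a Binomial(n, p) distribution:
E[X] = n × p

Given n = 29 and E[X] = 19.43:
19.43 = 29 × p
p = 19.43 / 29 = 0.67

Verification: Binomial(29, 0.67) has E[X] = 19.43 ✓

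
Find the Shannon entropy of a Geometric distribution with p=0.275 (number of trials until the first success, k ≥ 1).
2.1388 nats

We have X ~ Geometric(p=0.275) (number of trials until the first success, k ≥ 1).

The Shannon entropy measures the uncertainty or information content of the distribution.

For a Geometric distribution with p=0.275 (number of trials until the first success, k ≥ 1):
H(X) = 2.1388 nats

(In bits, this would be 3.0856 bits.)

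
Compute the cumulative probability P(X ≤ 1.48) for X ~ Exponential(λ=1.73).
0.922726

We have X ~ Exponential(λ=1.73).

The CDF gives us P(X ≤ k).

Using the CDF:
P(X ≤ 1.48) = 0.922726

This means there's approximately a 92.3% chance that X is at most 1.48.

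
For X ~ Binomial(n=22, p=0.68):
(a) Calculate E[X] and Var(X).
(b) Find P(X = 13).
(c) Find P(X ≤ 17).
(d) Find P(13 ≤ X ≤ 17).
(a) E[X] = 14.9600, Var(X) = 4.7872
(b) P(X = 13) = 0.116329
(c) P(X ≤ 17) = 0.879795
(d) P(13 ≤ X ≤ 17) = 0.748364

We have X ~ Binomial(n=22, p=0.68).

(a) Moments:
E[X] = 14.9600
Var(X) = 4.7872
σ = √Var(X) = 2.1880

(b) Point probability using PMF:
P(X = 13) = 0.116329

(c) Cumulative probability using CDF:
P(X ≤ 17) = F(17) = 0.879795

(d) Range probability:
P(13 ≤ X ≤ 17) = P(X ≤ 17) - P(X ≤ 12)
                   = F(17) - F(12)
                   = 0.879795 - 0.131431
                   = 0.748364

This means approximately 74.8% of outcomes fall in the interval [13, 17].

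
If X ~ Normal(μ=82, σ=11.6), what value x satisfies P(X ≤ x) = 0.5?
82.0000

We have X ~ Normal(μ=82, σ=11.6).

We want to find x such that P(X ≤ x) = 0.5.

This is the 50th percentile, which means 50% of values fall below this point.

Using the inverse CDF (quantile function):
x = F⁻¹(0.5) = 82.0000

Verification: P(X ≤ 82.0000) = 0.5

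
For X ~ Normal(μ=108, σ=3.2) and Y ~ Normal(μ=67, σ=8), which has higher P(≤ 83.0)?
Y has higher probability (P(Y ≤ 83.0) = 0.9772 > P(X ≤ 83.0) = 0.0000)

Compute P(≤ 83.0) for each distribution:

X ~ Normal(μ=108, σ=3.2):
P(X ≤ 83.0) = 0.0000

Y ~ Normal(μ=67, σ=8):
P(Y ≤ 83.0) = 0.9772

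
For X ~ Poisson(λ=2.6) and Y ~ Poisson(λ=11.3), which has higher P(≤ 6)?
X has higher probability (P(X ≤ 6) = 0.9828 > P(Y ≤ 6) = 0.0671)

Compute P(≤ 6) for each distribution:

X ~ Poisson(λ=2.6):
P(X ≤ 6) = 0.9828

Y ~ Poisson(λ=11.3):
P(Y ≤ 6) = 0.0671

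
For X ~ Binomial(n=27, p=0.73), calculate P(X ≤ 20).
0.622116

We have X ~ Binomial(n=27, p=0.73).

The CDF gives us P(X ≤ k).

Using the CDF:
P(X ≤ 20) = 0.622116

This means there's approximately a 62.2% chance that X is at most 20.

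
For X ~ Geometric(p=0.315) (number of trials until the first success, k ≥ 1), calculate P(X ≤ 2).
0.530775

We have X ~ Geometric(p=0.315) (number of trials until the first success, k ≥ 1).

The CDF gives us P(X ≤ k).

Using the CDF:
P(X ≤ 2) = 0.530775

This means there's approximately a 53.1% chance that X is at most 2.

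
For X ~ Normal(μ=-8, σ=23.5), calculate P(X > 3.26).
0.315916

We have X ~ Normal(μ=-8, σ=23.5).

P(X > 3.26) = 1 - P(X ≤ 3.26)
                = 1 - F(3.26)
                = 1 - 0.684084
                = 0.315916

So there's approximately a 31.6% chance that X exceeds 3.26.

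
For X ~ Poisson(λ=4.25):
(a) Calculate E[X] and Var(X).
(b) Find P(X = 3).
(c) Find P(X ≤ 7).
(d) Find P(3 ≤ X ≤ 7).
(a) E[X] = 4.2500, Var(X) = 4.2500
(b) P(X = 3) = 0.182500
(c) P(X ≤ 7) = 0.932570
(d) P(3 ≤ X ≤ 7) = 0.728859

We have X ~ Poisson(λ=4.25).

(a) Moments:
E[X] = 4.2500
Var(X) = 4.2500
σ = √Var(X) = 2.0616

(b) Point probability using PMF:
P(X = 3) = 0.182500

(c) Cumulative probability using CDF:
P(X ≤ 7) = F(7) = 0.932570

(d) Range probability:
P(3 ≤ X ≤ 7) = P(X ≤ 7) - P(X ≤ 2)
                   = F(7) - F(2)
                   = 0.932570 - 0.203711
                   = 0.728859

This means approximately 72.9% of outcomes fall in the interval [3, 7].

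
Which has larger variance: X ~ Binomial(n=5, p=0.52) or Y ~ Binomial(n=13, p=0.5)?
Y has larger variance (3.2500 > 1.2480)

Compute the variance for each distribution:

X ~ Binomial(n=5, p=0.52):
Var(X) = 1.2480

Y ~ Binomial(n=13, p=0.5):
Var(Y) = 3.2500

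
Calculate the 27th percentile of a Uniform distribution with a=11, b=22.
13.9700

We have X ~ Uniform(a=11, b=22).

We want to find x such that P(X ≤ x) = 0.27.

This is the 27th percentile, which means 27% of values fall below this point.

Using the inverse CDF (quantile function):
x = F⁻¹(0.27) = 13.9700

Verification: P(X ≤ 13.9700) = 0.27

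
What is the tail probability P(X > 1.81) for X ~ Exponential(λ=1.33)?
0.090058

We have X ~ Exponential(λ=1.33).

P(X > 1.81) = 1 - P(X ≤ 1.81)
                = 1 - F(1.81)
                = 1 - 0.909942
                = 0.090058

So there's approximately a 9.0% chance that X exceeds 1.81.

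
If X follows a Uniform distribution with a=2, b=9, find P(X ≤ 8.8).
0.971429

We have X ~ Uniform(a=2, b=9).

The CDF gives us P(X ≤ k).

Using the CDF:
P(X ≤ 8.8) = 0.971429

This means there's approximately a 97.1% chance that X is at most 8.8.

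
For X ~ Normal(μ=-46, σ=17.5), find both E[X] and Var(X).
E[X] = -46.0000, Var(X) = 306.2500

We have X ~ Normal(μ=-46, σ=17.5).

For a Normal distribution with μ=-46, σ=17.5:

Expected value:
E[X] = -46.0000

Variance:
Var(X) = 306.2500

Standard deviation:
σ = √Var(X) = 17.5000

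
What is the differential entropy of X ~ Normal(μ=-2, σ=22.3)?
4.5235 nats

We have X ~ Normal(μ=-2, σ=22.3).

The differential entropy measures the uncertainty or information content of the distribution.

For a Normal distribution with μ=-2, σ=22.3:
h(X) = 4.5235 nats

(In bits, this would be 6.5261 bits.)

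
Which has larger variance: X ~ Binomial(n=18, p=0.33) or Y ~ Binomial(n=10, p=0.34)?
X has larger variance (3.9798 > 2.2440)

Compute the variance for each distribution:

X ~ Binomial(n=18, p=0.33):
Var(X) = 3.9798

Y ~ Binomial(n=10, p=0.34):
Var(Y) = 2.2440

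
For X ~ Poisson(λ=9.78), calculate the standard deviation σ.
3.1273

We have X ~ Poisson(λ=9.78).

For a Poisson distribution with λ=9.78:
σ = √Var(X) = 3.1273

The standard deviation is the square root of the variance.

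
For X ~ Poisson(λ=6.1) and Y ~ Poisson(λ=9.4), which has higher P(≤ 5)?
X has higher probability (P(X ≤ 5) = 0.4298 > P(Y ≤ 5) = 0.0935)

Compute P(≤ 5) for each distribution:

X ~ Poisson(λ=6.1):
P(X ≤ 5) = 0.4298

Y ~ Poisson(λ=9.4):
P(Y ≤ 5) = 0.0935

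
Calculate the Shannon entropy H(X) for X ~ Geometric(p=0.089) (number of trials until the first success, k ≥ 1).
3.3732 nats

We have X ~ Geometric(p=0.089) (number of trials until the first success, k ≥ 1).

The Shannon entropy measures the uncertainty or information content of the distribution.

For a Geometric distribution with p=0.089 (number of trials until the first success, k ≥ 1):
H(X) = 3.3732 nats

(In bits, this would be 4.8666 bits.)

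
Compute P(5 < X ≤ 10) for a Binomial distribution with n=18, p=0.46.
0.760251

We have X ~ Binomial(n=18, p=0.46).

To find P(5 < X ≤ 10), we use:
P(5 < X ≤ 10) = P(X ≤ 10) - P(X ≤ 5)
                 = F(10) - F(5)
                 = 0.853029 - 0.092778
                 = 0.760251

So there's approximately a 76.0% chance that X falls in this range.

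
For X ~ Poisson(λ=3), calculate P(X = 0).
0.049787

We have X ~ Poisson(λ=3).

For a Poisson distribution, the PMF gives us the probability of each outcome.

Using the PMF formula:
P(X = 0) = 0.049787

Rounded to 4 decimal places: 0.0498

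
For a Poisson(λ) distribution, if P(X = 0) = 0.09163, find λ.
λ = 2.3900

For a Poisson(λ) distribution, the PMF at 0 is:
P(X = 0) = λ^0 e^(-λ) / 0! = e^(-λ)

Given P(X = 0) = 0.09163:
e^(-λ) = 0.09163
-λ = ln(0.09163)
λ = -ln(0.09163) = 2.3900

Verification: e^(-2.3900) = 0.09163 ✓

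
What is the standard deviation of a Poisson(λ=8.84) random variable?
2.9732

We have X ~ Poisson(λ=8.84).

For a Poisson distribution with λ=8.84:
σ = √Var(X) = 2.9732

The standard deviation is the square root of the variance.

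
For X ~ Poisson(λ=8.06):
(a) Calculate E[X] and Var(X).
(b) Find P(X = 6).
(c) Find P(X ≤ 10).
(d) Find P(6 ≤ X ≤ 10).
(a) E[X] = 8.0600, Var(X) = 8.0600
(b) P(X = 6) = 0.120300
(c) P(X ≤ 10) = 0.809886
(d) P(6 ≤ X ≤ 10) = 0.624084

We have X ~ Poisson(λ=8.06).

(a) Moments:
E[X] = 8.0600
Var(X) = 8.0600
σ = √Var(X) = 2.8390

(b) Point probability using PMF:
P(X = 6) = 0.120300

(c) Cumulative probability using CDF:
P(X ≤ 10) = F(10) = 0.809886

(d) Range probability:
P(6 ≤ X ≤ 10) = P(X ≤ 10) - P(X ≤ 5)
                   = F(10) - F(5)
                   = 0.809886 - 0.185801
                   = 0.624084

This means approximately 62.4% of outcomes fall in the interval [6, 10].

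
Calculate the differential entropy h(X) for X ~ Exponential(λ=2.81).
-0.0332 nats

We have X ~ Exponential(λ=2.81).

The differential entropy measures the uncertainty or information content of the distribution.

For an Exponential distribution with λ=2.81:
h(X) = -0.0332 nats

(In bits, this would be -0.0479 bits.)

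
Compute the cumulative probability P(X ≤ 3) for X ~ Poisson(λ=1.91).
0.872987

We have X ~ Poisson(λ=1.91).

The CDF gives us P(X ≤ k).

Using the CDF:
P(X ≤ 3) = 0.872987

This means there's approximately a 87.3% chance that X is at most 3.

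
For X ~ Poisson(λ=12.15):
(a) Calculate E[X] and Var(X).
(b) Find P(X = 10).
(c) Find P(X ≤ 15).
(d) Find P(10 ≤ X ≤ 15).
(a) E[X] = 12.1500, Var(X) = 12.1500
(b) P(X = 10) = 0.102170
(c) P(X ≤ 15) = 0.833355
(d) P(10 ≤ X ≤ 15) = 0.603822

We have X ~ Poisson(λ=12.15).

(a) Moments:
E[X] = 12.1500
Var(X) = 12.1500
σ = √Var(X) = 3.4857

(b) Point probability using PMF:
P(X = 10) = 0.102170

(c) Cumulative probability using CDF:
P(X ≤ 15) = F(15) = 0.833355

(d) Range probability:
P(10 ≤ X ≤ 15) = P(X ≤ 15) - P(X ≤ 9)
                   = F(15) - F(9)
                   = 0.833355 - 0.229533
                   = 0.603822

This means approximately 60.4% of outcomes fall in the interval [10, 15].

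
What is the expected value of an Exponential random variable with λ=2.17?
0.4608

We have X ~ Exponential(λ=2.17).

For an Exponential distribution with λ=2.17:
E[X] = 0.4608

This is the expected (average) value of X.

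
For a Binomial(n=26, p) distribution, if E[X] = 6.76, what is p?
p = 0.26

For a Binomial(n, p) distribution:
E[X] = n × p

Given n = 26 and E[X] = 6.76:
6.76 = 26 × p
p = 6.76 / 26 = 0.26

Verification: Binomial(26, 0.26) has E[X] = 6.76 ✓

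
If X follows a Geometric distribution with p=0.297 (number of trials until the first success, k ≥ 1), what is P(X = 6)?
0.050996

We have X ~ Geometric(p=0.297) (number of trials until the first success, k ≥ 1).

For a Geometric distribution, the PMF gives us the probability of each outcome.

Using the PMF formula:
P(X = 6) = 0.050996

Rounded to 4 decimal places: 0.0510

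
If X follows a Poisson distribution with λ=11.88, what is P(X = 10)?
0.106901

We have X ~ Poisson(λ=11.88).

For a Poisson distribution, the PMF gives us the probability of each outcome.

Using the PMF formula:
P(X = 10) = 0.106901

Rounded to 4 decimal places: 0.1069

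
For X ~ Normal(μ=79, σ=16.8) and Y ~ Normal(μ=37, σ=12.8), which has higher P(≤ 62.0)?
Y has higher probability (P(Y ≤ 62.0) = 0.9746 > P(X ≤ 62.0) = 0.1558)

Compute P(≤ 62.0) for each distribution:

X ~ Normal(μ=79, σ=16.8):
P(X ≤ 62.0) = 0.1558

Y ~ Normal(μ=37, σ=12.8):
P(Y ≤ 62.0) = 0.9746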